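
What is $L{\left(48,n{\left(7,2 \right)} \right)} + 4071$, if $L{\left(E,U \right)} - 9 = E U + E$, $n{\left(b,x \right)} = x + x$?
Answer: $4320$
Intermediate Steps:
$n{\left(b,x \right)} = 2 x$
$L{\left(E,U \right)} = 9 + E + E U$ ($L{\left(E,U \right)} = 9 + \left(E U + E\right) = 9 + \left(E + E U\right) = 9 + E + E U$)
$L{\left(48,n{\left(7,2 \right)} \right)} + 4071 = \left(9 + 48 + 48 \cdot 2 \cdot 2\right) + 4071 = \left(9 + 48 + 48 \cdot 4\right) + 4071 = \left(9 + 48 + 192\right) + 4071 = 249 + 4071 = 4320$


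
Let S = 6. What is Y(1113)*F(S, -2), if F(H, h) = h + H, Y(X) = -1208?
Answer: -4832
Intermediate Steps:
F(H, h) = H + h
Y(1113)*F(S, -2) = -1208*(6 - 2) = -1208*4 = -4832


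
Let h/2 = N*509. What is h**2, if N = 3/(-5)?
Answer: 9326916/25 ≈ 3.7308e+5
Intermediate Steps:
N = -3/5 (N = 3*(-1/5) = -3/5 ≈ -0.60000)
h = -3054/5 (h = 2*(-3/5*509) = 2*(-1527/5) = -3054/5 ≈ -610.80)
h**2 = (-3054/5)**2 = 9326916/25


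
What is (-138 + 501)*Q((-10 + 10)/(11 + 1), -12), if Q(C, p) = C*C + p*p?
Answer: 52272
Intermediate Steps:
Q(C, p) = C² + p²
(-138 + 501)*Q((-10 + 10)/(11 + 1), -12) = (-138 + 501)*(((-10 + 10)/(11 + 1))² + (-12)²) = 363*((0/12)² + 144) = 363*((0*(1/12))² + 144) = 363*(0² + 144) = 363*(0 + 144) = 363*144 = 52272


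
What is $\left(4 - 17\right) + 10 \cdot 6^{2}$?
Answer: $347$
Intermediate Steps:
$\left(4 - 17\right) + 10 \cdot 6^{2} = -13 + 10 \cdot 36 = -13 + 360 = 347$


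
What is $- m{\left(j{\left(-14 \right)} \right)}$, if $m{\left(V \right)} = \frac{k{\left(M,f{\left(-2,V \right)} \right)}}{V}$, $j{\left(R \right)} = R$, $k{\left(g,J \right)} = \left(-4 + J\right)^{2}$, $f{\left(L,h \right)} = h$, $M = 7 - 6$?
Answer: $\frac{162}{7} \approx 23.143$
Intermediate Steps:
$M = 1$ ($M = 7 - 6 = 1$)
$m{\left(V \right)} = \frac{\left(-4 + V\right)^{2}}{V}$
$- m{\left(j{\left(-14 \right)} \right)} = - \frac{\left(-4 - 14\right)^{2}}{-14} = - \frac{\left(-1\right) \left(-18\right)^{2}}{14} = - \frac{\left(-1\right) 324}{14} = \left(-1\right) \left(- \frac{162}{7}\right) = \frac{162}{7}$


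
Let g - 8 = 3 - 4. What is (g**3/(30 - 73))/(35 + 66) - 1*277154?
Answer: -1203680165/4343 ≈ -2.7715e+5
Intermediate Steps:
g = 7 (g = 8 + (3 - 4) = 8 - 1 = 7)
(g**3/(30 - 73))/(35 + 66) - 1*277154 = (7**3/(30 - 73))/(35 + 66) - 1*277154 = (343/(-43))/101 - 277154 = -1/43*343*(1/101) - 277154 = -343/43*1/101 - 277154 = -343/4343 - 277154 = -1203680165/4343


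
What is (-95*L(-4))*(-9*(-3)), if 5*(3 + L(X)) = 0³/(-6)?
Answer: 7695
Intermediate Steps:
L(X) = -3 (L(X) = -3 + (0³/(-6))/5 = -3 + (0*(-⅙))/5 = -3 + (⅕)*0 = -3 + 0 = -3)
(-95*L(-4))*(-9*(-3)) = (-95*(-3))*(-9*(-3)) = 285*27 = 7695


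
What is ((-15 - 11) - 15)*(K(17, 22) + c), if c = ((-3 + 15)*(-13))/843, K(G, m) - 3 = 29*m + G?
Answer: -7578686/281 ≈ -26970.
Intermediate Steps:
K(G, m) = 3 + G + 29*m (K(G, m) = 3 + (29*m + G) = 3 + (G + 29*m) = 3 + G + 29*m)
c = -52/281 (c = (12*(-13))*(1/843) = -156*1/843 = -52/281 ≈ -0.18505)
((-15 - 11) - 15)*(K(17, 22) + c) = ((-15 - 11) - 15)*((3 + 17 + 29*22) - 52/281) = (-26 - 15)*((3 + 17 + 638) - 52/281) = -41*(658 - 52/281) = -41*184846/281 = -7578686/281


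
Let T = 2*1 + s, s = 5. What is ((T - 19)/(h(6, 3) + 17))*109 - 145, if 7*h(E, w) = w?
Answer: -13423/61 ≈ -220.05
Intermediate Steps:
h(E, w) = w/7
T = 7 (T = 2*1 + 5 = 2 + 5 = 7)
((T - 19)/(h(6, 3) + 17))*109 - 145 = ((7 - 19)/((⅐)*3 + 17))*109 - 145 = -12/(3/7 + 17)*109 - 145 = -12/122/7*109 - 145 = -12*7/122*109 - 145 = -42/61*109 - 145 = -4578/61 - 145 = -13423/61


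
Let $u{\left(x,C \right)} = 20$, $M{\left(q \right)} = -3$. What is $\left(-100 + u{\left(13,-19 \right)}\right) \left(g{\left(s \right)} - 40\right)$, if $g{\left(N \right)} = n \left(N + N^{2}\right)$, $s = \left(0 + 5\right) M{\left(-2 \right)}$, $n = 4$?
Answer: $-64000$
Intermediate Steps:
$s = -15$ ($s = \left(0 + 5\right) \left(-3\right) = 5 \left(-3\right) = -15$)
$g{\left(N \right)} = 4 N + 4 N^{2}$ ($g{\left(N \right)} = 4 \left(N + N^{2}\right) = 4 N + 4 N^{2}$)
$\left(-100 + u{\left(13,-19 \right)}\right) \left(g{\left(s \right)} - 40\right) = \left(-100 + 20\right) \left(4 \left(-15\right) \left(1 - 15\right) - 40\right) = - 80 \left(4 \left(-15\right) \left(-14\right) - 40\right) = - 80 \left(840 - 40\right) = \left(-80\right) 800 = -64000$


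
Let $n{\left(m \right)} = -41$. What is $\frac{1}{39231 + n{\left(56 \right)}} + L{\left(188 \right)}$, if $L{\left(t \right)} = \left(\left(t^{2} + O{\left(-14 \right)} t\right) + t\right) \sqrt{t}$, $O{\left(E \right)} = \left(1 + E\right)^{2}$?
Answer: $\frac{1}{39190} + 134608 \sqrt{47} \approx 9.2283 \cdot 10^{5}$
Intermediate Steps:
$L{\left(t \right)} = \sqrt{t} \left(t^{2} + 170 t\right)$ ($L{\left(t \right)} = \left(\left(t^{2} + \left(1 - 14\right)^{2} t\right) + t\right) \sqrt{t} = \left(\left(t^{2} + \left(-13\right)^{2} t\right) + t\right) \sqrt{t} = \left(\left(t^{2} + 169 t\right) + t\right) \sqrt{t} = \left(t^{2} + 170 t\right) \sqrt{t} = \sqrt{t} \left(t^{2} + 170 t\right)$)
$\frac{1}{39231 + n{\left(56 \right)}} + L{\left(188 \right)} = \frac{1}{39231 - 41} + 188^{\frac{3}{2}} \left(170 + 188\right) = \frac{1}{39190} + 376 \sqrt{47} \cdot 358 = \frac{1}{39190} + 134608 \sqrt{47}$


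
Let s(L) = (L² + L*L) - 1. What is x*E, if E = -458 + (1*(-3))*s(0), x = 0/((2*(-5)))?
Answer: 0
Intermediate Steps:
s(L) = -1 + 2*L² (s(L) = (L² + L²) - 1 = 2*L² - 1 = -1 + 2*L²)
x = 0 (x = 0/(-10) = 0*(-⅒) = 0)
E = -455 (E = -458 + (1*(-3))*(-1 + 2*0²) = -458 - 3*(-1 + 2*0) = -458 - 3*(-1 + 0) = -458 - 3*(-1) = -458 + 3 = -455)
x*E = 0*(-455) = 0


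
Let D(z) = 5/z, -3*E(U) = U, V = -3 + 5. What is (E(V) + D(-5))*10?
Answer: -50/3 ≈ -16.667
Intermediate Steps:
V = 2
E(U) = -U/3
(E(V) + D(-5))*10 = (-1/3*2 + 5/(-5))*10 = (-2/3 + 5*(-1/5))*10 = (-2/3 - 1)*10 = -5/3*10 = -50/3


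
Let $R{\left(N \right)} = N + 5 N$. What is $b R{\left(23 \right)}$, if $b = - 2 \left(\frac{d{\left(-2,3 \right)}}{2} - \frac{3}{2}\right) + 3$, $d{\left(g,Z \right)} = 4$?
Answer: $276$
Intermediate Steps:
$R{\left(N \right)} = 6 N$
$b = 2$ ($b = - 2 \left(\frac{4}{2} - \frac{3}{2}\right) + 3 = - 2 \left(4 \cdot \frac{1}{2} - \frac{3}{2}\right) + 3 = - 2 \left(2 - \frac{3}{2}\right) + 3 = \left(-2\right) \frac{1}{2} + 3 = -1 + 3 = 2$)
$b R{\left(23 \right)} = 2 \cdot 6 \cdot 23 = 2 \cdot 138 = 276$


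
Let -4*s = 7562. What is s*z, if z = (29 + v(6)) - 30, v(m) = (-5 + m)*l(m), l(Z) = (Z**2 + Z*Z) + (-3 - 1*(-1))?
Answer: -260889/2 ≈ -1.3044e+5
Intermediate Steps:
l(Z) = -2 + 2*Z**2 (l(Z) = (Z**2 + Z**2) + (-3 + 1) = 2*Z**2 - 2 = -2 + 2*Z**2)
s = -3781/2 (s = -1/4*7562 = -3781/2 ≈ -1890.5)
v(m) = (-5 + m)*(-2 + 2*m**2)
z = 69 (z = (29 + 2*(-1 + 6**2)*(-5 + 6)) - 30 = (29 + 2*(-1 + 36)*1) - 30 = (29 + 2*35*1) - 30 = (29 + 70) - 30 = 99 - 30 = 69)
s*z = -3781/2*69 = -260889/2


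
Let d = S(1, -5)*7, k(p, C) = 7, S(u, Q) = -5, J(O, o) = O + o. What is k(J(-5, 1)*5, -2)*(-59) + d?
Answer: -448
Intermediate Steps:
d = -35 (d = -5*7 = -35)
k(J(-5, 1)*5, -2)*(-59) + d = 7*(-59) - 35 = -413 - 35 = -448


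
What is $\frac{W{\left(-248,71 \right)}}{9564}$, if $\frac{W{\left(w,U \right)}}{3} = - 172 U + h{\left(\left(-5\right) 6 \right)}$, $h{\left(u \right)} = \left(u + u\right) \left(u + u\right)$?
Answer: $- \frac{2153}{797} \approx -2.7014$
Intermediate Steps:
$h{\left(u \right)} = 4 u^{2}$ ($h{\left(u \right)} = 2 u 2 u = 4 u^{2}$)
$W{\left(w,U \right)} = 10800 - 516 U$ ($W{\left(w,U \right)} = 3 \left(- 172 U + 4 \left(\left(-5\right) 6\right)^{2}\right) = 3 \left(- 172 U + 4 \left(-30\right)^{2}\right) = 3 \left(- 172 U + 4 \cdot 900\right) = 3 \left(- 172 U + 3600\right) = 3 \left(3600 - 172 U\right) = 10800 - 516 U$)
$\frac{W{\left(-248,71 \right)}}{9564} = \frac{10800 - 36636}{9564} = \left(10800 - 36636\right) \frac{1}{9564} = \left(-25836\right) \frac{1}{9564} = - \frac{2153}{797}$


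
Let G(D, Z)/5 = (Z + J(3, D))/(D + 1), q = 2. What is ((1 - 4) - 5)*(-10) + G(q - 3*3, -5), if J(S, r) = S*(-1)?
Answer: 260/3 ≈ 86.667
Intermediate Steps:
J(S, r) = -S
G(D, Z) = 5*(-3 + Z)/(1 + D) (G(D, Z) = 5*((Z - 1*3)/(D + 1)) = 5*((Z - 3)/(1 + D)) = 5*((-3 + Z)/(1 + D)) = 5*(-3 + Z)/(1 + D))
((1 - 4) - 5)*(-10) + G(q - 3*3, -5) = ((1 - 4) - 5)*(-10) + 5*(-3 - 5)/(1 + (2 - 3*3)) = (-3 - 5)*(-10) + 5*(-8)/(1 + (2 - 9)) = -8*(-10) + 5*(-8)/(1 - 7) = 80 + 5*(-8)/(-6) = 80 + 5*(-1/6)*(-8) = 80 + 20/3 = 260/3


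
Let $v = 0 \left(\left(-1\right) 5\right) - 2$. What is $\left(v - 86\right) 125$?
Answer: $-11000$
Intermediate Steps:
$v = -2$ ($v = 0 \left(-5\right) - 2 = 0 - 2 = -2$)
$\left(v - 86\right) 125 = \left(-2 - 86\right) 125 = \left(-88\right) 125 = -11000$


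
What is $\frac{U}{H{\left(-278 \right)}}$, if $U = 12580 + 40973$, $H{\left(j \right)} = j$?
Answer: $- \frac{53553}{278} \approx -192.64$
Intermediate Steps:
$U = 53553$
$\frac{U}{H{\left(-278 \right)}} = \frac{53553}{-278} = 53553 \left(- \frac{1}{278}\right) = - \frac{53553}{278}$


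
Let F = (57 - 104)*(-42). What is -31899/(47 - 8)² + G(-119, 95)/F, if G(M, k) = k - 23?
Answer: -3492173/166803 ≈ -20.936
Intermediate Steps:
G(M, k) = -23 + k
F = 1974 (F = -47*(-42) = 1974)
-31899/(47 - 8)² + G(-119, 95)/F = -31899/(47 - 8)² + (-23 + 95)/1974 = -31899/(39²) + 72*(1/1974) = -31899/1521 + 12/329 = -31899*1/1521 + 12/329 = -10633/507 + 12/329 = -3492173/166803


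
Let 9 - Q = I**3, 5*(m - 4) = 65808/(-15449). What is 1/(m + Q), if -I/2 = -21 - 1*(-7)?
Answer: -77245/1694743863 ≈ -4.5579e-5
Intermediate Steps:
I = 28 (I = -2*(-21 - 1*(-7)) = -2*(-21 + 7) = -2*(-14) = 28)
m = 243172/77245 (m = 4 + (65808/(-15449))/5 = 4 + (65808*(-1/15449))/5 = 4 + (1/5)*(-65808/15449) = 4 - 65808/77245 = 243172/77245 ≈ 3.1481)
Q = -21943 (Q = 9 - 1*28**3 = 9 - 1*21952 = 9 - 21952 = -21943)
1/(m + Q) = 1/(243172/77245 - 21943) = 1/(-1694743863/77245) = -77245/1694743863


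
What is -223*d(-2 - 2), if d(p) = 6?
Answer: -1338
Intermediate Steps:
-223*d(-2 - 2) = -223*6 = -1338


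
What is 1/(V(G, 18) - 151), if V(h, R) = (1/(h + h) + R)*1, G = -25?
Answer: -50/6651 ≈ -0.0075177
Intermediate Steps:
V(h, R) = R + 1/(2*h) (V(h, R) = (1/(2*h) + R)*1 = (R + 1/(2*h))*1 = R + 1/(2*h))
1/(V(G, 18) - 151) = 1/((18 + (1/2)/(-25)) - 151) = 1/((18 + (1/2)*(-1/25)) - 151) = 1/((18 - 1/50) - 151) = 1/(899/50 - 151) = 1/(-6651/50) = -50/6651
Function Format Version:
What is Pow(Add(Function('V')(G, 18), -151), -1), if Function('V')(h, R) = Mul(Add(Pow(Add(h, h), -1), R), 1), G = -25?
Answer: Rational(-50, 6651) ≈ -0.0075177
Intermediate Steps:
Function('V')(h, R) = Add(R, Mul(Rational(1, 2), Pow(h, -1))) (Function('V')(h, R) = Mul(Add(Pow(Mul(2, h), -1), R), 1) = Mul(Add(Mul(Rational(1, 2), Pow(h, -1)), R), 1) = Mul(Add(R, Mul(Rational(1, 2), Pow(h, -1))), 1) = Add(R, Mul(Rational(1, 2), Pow(h, -1))))
Pow(Add(Function('V')(G, 18), -151), -1) = Pow(Add(Add(18, Mul(Rational(1, 2), Pow(-25, -1))), -151), -1) = Pow(Add(Add(18, Mul(Rational(1, 2), Rational(-1, 25))), -151), -1) = Pow(Add(Add(18, Rational(-1, 50)), -151), -1) = Pow(Add(Rational(899, 50), -151), -1) = Pow(Rational(-6651, 50), -1) = Rational(-50, 6651)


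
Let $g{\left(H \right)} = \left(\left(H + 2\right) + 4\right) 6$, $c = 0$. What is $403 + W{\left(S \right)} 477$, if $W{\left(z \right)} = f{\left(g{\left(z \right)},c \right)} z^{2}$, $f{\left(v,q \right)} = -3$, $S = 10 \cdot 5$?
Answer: $-3577097$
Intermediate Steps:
$S = 50$
$g{\left(H \right)} = 36 + 6 H$ ($g{\left(H \right)} = \left(\left(2 + H\right) + 4\right) 6 = \left(6 + H\right) 6 = 36 + 6 H$)
$W{\left(z \right)} = - 3 z^{2}$
$403 + W{\left(S \right)} 477 = 403 + - 3 \cdot 50^{2} \cdot 477 = 403 + \left(-3\right) 2500 \cdot 477 = 403 - 3577500 = -3577097$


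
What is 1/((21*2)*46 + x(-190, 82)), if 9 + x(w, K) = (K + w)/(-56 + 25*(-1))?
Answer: 3/5773 ≈ 0.00051966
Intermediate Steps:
x(w, K) = -9 - K/81 - w/81 (x(w, K) = -9 + (K + w)/(-56 + 25*(-1)) = -9 + (K + w)/(-56 - 25) = -9 + (K + w)/(-81) = -9 + (K + w)*(-1/81) = -9 + (-K/81 - w/81) = -9 - K/81 - w/81)
1/((21*2)*46 + x(-190, 82)) = 1/((21*2)*46 + (-9 - 1/81*82 - 1/81*(-190))) = 1/(42*46 + (-9 - 82/81 + 190/81)) = 1/(1932 - 23/3) = 1/(5773/3) = 3/5773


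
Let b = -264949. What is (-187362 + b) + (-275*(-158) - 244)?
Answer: -409105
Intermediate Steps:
(-187362 + b) + (-275*(-158) - 244) = (-187362 - 264949) + (-275*(-158) - 244) = -452311 + (43450 - 244) = -452311 + 43206 = -409105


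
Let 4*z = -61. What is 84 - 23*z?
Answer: 1739/4 ≈ 434.75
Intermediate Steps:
z = -61/4 (z = (1/4)*(-61) = -61/4 ≈ -15.250)
84 - 23*z = 84 - 23*(-61/4) = 84 + 1403/4 = 1739/4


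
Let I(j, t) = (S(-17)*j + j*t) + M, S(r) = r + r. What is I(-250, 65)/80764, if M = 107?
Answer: -7643/80764 ≈ -0.094634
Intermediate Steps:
S(r) = 2*r
I(j, t) = 107 - 34*j + j*t (I(j, t) = ((2*(-17))*j + j*t) + 107 = (-34*j + j*t) + 107 = 107 - 34*j + j*t)
I(-250, 65)/80764 = (107 - 34*(-250) - 250*65)/80764 = (107 + 8500 - 16250)*(1/80764) = -7643*1/80764 = -7643/80764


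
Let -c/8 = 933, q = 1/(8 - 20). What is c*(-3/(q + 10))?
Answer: 268704/119 ≈ 2258.0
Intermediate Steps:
q = -1/12 (q = 1/(-12) = -1/12 ≈ -0.083333)
c = -7464 (c = -8*933 = -7464)
c*(-3/(q + 10)) = -(-22392)/(-1/12 + 10) = -(-22392)/119/12 = -(-22392)*12/119 = -7464*(-36/119) = 268704/119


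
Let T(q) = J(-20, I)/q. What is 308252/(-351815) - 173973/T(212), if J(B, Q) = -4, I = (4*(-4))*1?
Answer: 3243934174483/351815 ≈ 9.2206e+6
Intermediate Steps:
I = -16 (I = -16*1 = -16)
T(q) = -4/q
308252/(-351815) - 173973/T(212) = 308252/(-351815) - 173973/((-4/212)) = 308252*(-1/351815) - 173973/((-4*1/212)) = -308252/351815 - 173973/(-1/53) = -308252/351815 - 173973*(-53) = -308252/351815 + 9220569 = 3243934174483/351815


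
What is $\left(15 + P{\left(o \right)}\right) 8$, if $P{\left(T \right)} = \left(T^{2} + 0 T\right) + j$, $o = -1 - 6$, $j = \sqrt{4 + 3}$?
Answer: $512 + 8 \sqrt{7} \approx 533.17$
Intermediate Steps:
$j = \sqrt{7} \approx 2.6458$
$o = -7$ ($o = -1 - 6 = -7$)
$P{\left(T \right)} = \sqrt{7} + T^{2}$ ($P{\left(T \right)} = \left(T^{2} + 0 T\right) + \sqrt{7} = \left(T^{2} + 0\right) + \sqrt{7} = T^{2} + \sqrt{7} = \sqrt{7} + T^{2}$)
$\left(15 + P{\left(o \right)}\right) 8 = \left(15 + \left(\sqrt{7} + \left(-7\right)^{2}\right)\right) 8 = \left(15 + \left(\sqrt{7} + 49\right)\right) 8 = \left(15 + \left(49 + \sqrt{7}\right)\right) 8 = \left(64 + \sqrt{7}\right) 8 = 512 + 8 \sqrt{7}$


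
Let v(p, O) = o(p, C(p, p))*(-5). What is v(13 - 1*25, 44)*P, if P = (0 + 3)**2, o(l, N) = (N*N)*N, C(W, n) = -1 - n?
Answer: -59895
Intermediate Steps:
o(l, N) = N**3 (o(l, N) = N**2*N = N**3)
P = 9 (P = 3**2 = 9)
v(p, O) = -5*(-1 - p)**3 (v(p, O) = (-1 - p)**3*(-5) = -5*(-1 - p)**3)
v(13 - 1*25, 44)*P = (5*(1 + (13 - 1*25))**3)*9 = (5*(1 + (13 - 25))**3)*9 = (5*(1 - 12)**3)*9 = (5*(-11)**3)*9 = (5*(-1331))*9 = -6655*9 = -59895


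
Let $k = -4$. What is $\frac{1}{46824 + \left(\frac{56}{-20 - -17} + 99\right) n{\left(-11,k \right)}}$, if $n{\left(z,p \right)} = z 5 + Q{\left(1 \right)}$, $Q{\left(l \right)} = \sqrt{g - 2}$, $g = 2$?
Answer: $\frac{3}{127217} \approx 2.3582 \cdot 10^{-5}$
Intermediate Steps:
$Q{\left(l \right)} = 0$ ($Q{\left(l \right)} = \sqrt{2 - 2} = \sqrt{0} = 0$)
$n{\left(z,p \right)} = 5 z$ ($n{\left(z,p \right)} = z 5 + 0 = 5 z + 0 = 5 z$)
$\frac{1}{46824 + \left(\frac{56}{-20 - -17} + 99\right) n{\left(-11,k \right)}} = \frac{1}{46824 + \left(\frac{56}{-20 - -17} + 99\right) 5 \left(-11\right)} = \frac{1}{46824 + \left(\frac{56}{-20 + 17} + 99\right) \left(-55\right)} = \frac{1}{46824 + \left(\frac{56}{-3} + 99\right) \left(-55\right)} = \frac{1}{46824 + \left(56 \left(- \frac{1}{3}\right) + 99\right) \left(-55\right)} = \frac{1}{46824 + \left(- \frac{56}{3} + 99\right) \left(-55\right)} = \frac{1}{46824 + \frac{241}{3} \left(-55\right)} = \frac{1}{46824 - \frac{13255}{3}} = \frac{1}{\frac{127217}{3}} = \frac{3}{127217}$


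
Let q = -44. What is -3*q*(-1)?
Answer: -132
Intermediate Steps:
-3*q*(-1) = -3*(-44)*(-1) = 132*(-1) = -132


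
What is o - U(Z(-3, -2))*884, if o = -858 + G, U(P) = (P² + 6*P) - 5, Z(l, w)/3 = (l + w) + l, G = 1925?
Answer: -376401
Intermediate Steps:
Z(l, w) = 3*w + 6*l (Z(l, w) = 3*((l + w) + l) = 3*(w + 2*l) = 3*w + 6*l)
U(P) = -5 + P² + 6*P
o = 1067 (o = -858 + 1925 = 1067)
o - U(Z(-3, -2))*884 = 1067 - (-5 + (3*(-2) + 6*(-3))² + 6*(3*(-2) + 6*(-3)))*884 = 1067 - (-5 + (-6 - 18)² + 6*(-6 - 18))*884 = 1067 - (-5 + (-24)² + 6*(-24))*884 = 1067 - (-5 + 576 - 144)*884 = 1067 - 427*884 = 1067 - 1*377468 = 1067 - 377468 = -376401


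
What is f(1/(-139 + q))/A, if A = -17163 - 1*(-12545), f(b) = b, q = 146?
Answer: -1/32326 ≈ -3.0935e-5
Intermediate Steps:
A = -4618 (A = -17163 + 12545 = -4618)
f(1/(-139 + q))/A = 1/((-139 + 146)*(-4618)) = -1/4618/7 = (⅐)*(-1/4618) = -1/32326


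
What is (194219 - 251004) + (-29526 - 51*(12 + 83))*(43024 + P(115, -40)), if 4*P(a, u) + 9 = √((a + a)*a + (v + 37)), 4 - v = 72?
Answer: -5915029417/4 - 34371*√26419/4 ≈ -1.4802e+9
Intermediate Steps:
v = -68 (v = 4 - 1*72 = 4 - 72 = -68)
P(a, u) = -9/4 + √(-31 + 2*a²)/4 (P(a, u) = -9/4 + √((a + a)*a + (-68 + 37))/4 = -9/4 + √((2*a)*a - 31)/4 = -9/4 + √(2*a² - 31)/4 = -9/4 + √(-31 + 2*a²)/4)
(194219 - 251004) + (-29526 - 51*(12 + 83))*(43024 + P(115, -40)) = (194219 - 251004) + (-29526 - 51*(12 + 83))*(43024 + (-9/4 + √(-31 + 2*115²)/4)) = -56785 + (-29526 - 51*95)*(43024 + (-9/4 + √(-31 + 2*13225)/4)) = -56785 + (-29526 - 4845)*(43024 + (-9/4 + √(-31 + 26450)/4)) = -56785 - 34371*(43024 + (-9/4 + √26419/4)) = -56785 - 34371*(172087/4 + √26419/4) = -56785 + (-5914802277/4 - 34371*√26419/4) = -5915029417/4 - 34371*√26419/4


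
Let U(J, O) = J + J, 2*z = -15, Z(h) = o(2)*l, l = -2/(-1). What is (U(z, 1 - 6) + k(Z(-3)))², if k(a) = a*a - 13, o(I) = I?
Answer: 144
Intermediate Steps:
l = 2 (l = -2*(-1) = 2)
Z(h) = 4 (Z(h) = 2*2 = 4)
z = -15/2 (z = (½)*(-15) = -15/2 ≈ -7.5000)
U(J, O) = 2*J
k(a) = -13 + a² (k(a) = a² - 13 = -13 + a²)
(U(z, 1 - 6) + k(Z(-3)))² = (2*(-15/2) + (-13 + 4²))² = (-15 + (-13 + 16))² = (-15 + 3)² = (-12)² = 144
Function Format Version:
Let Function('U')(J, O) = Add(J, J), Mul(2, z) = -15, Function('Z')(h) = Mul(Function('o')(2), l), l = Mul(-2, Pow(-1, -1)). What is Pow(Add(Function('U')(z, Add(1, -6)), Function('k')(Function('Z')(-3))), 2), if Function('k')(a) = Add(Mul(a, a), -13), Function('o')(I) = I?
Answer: 144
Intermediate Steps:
l = 2 (l = Mul(-2, -1) = 2)
Function('Z')(h) = 4 (Function('Z')(h) = Mul(2, 2) = 4)
z = Rational(-15, 2) (z = Mul(Rational(1, 2), -15) = Rational(-15, 2) ≈ -7.5000)
Function('U')(J, O) = Mul(2, J)
Function('k')(a) = Add(-13, Pow(a, 2)) (Function('k')(a) = Add(Pow(a, 2), -13) = Add(-13, Pow(a, 2)))
Pow(Add(Function('U')(z, Add(1, -6)), Function('k')(Function('Z')(-3))), 2) = Pow(Add(Mul(2, Rational(-15, 2)), Add(-13, Pow(4, 2))), 2) = Pow(Add(-15, Add(-13, 16)), 2) = Pow(Add(-15, 3), 2) = Pow(-12, 2) = 144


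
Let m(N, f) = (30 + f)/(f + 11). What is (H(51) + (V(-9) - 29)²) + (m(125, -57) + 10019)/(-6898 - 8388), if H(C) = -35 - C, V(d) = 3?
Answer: 414401139/703156 ≈ 589.34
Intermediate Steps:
m(N, f) = (30 + f)/(11 + f)
(H(51) + (V(-9) - 29)²) + (m(125, -57) + 10019)/(-6898 - 8388) = ((-35 - 1*51) + (3 - 29)²) + ((30 - 57)/(11 - 57) + 10019)/(-6898 - 8388) = ((-35 - 51) + (-26)²) + (-27/(-46) + 10019)/(-15286) = (-86 + 676) + (-1/46*(-27) + 10019)*(-1/15286) = 590 + (27/46 + 10019)*(-1/15286) = 590 + (460901/46)*(-1/15286) = 590 - 460901/703156 = 414401139/703156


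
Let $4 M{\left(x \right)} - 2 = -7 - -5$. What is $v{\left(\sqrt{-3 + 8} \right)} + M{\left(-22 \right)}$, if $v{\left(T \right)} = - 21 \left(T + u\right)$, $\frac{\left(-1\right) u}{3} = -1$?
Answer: $-63 - 21 \sqrt{5} \approx -109.96$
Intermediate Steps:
$u = 3$ ($u = \left(-3\right) \left(-1\right) = 3$)
$M{\left(x \right)} = 0$ ($M{\left(x \right)} = \frac{1}{2} + \frac{-7 - -5}{4} = \frac{1}{2} + \frac{-7 + 5}{4} = \frac{1}{2} + \frac{1}{4} \left(-2\right) = \frac{1}{2} - \frac{1}{2} = 0$)
$v{\left(T \right)} = -63 - 21 T$ ($v{\left(T \right)} = - 21 \left(T + 3\right) = - 21 \left(3 + T\right) = -63 - 21 T$)
$v{\left(\sqrt{-3 + 8} \right)} + M{\left(-22 \right)} = \left(-63 - 21 \sqrt{-3 + 8}\right) + 0 = \left(-63 - 21 \sqrt{5}\right) + 0 = -63 - 21 \sqrt{5}$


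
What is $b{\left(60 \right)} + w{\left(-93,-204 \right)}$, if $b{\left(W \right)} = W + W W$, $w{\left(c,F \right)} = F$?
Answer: $3456$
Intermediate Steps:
$b{\left(W \right)} = W + W^{2}$
$b{\left(60 \right)} + w{\left(-93,-204 \right)} = 60 \left(1 + 60\right) - 204 = 60 \cdot 61 - 204 = 3660 - 204 = 3456$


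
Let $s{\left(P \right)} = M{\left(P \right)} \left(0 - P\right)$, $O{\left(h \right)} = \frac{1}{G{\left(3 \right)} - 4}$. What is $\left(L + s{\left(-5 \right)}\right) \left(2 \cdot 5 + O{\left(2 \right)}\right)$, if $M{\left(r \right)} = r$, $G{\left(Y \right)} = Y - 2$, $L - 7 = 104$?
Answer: $\frac{2494}{3} \approx 831.33$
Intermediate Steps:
$L = 111$ ($L = 7 + 104 = 111$)
$G{\left(Y \right)} = -2 + Y$ ($G{\left(Y \right)} = Y - 2 = -2 + Y$)
$O{\left(h \right)} = - \frac{1}{3}$ ($O{\left(h \right)} = \frac{1}{\left(-2 + 3\right) - 4} = \frac{1}{1 - 4} = \frac{1}{-3} = - \frac{1}{3}$)
$s{\left(P \right)} = - P^{2}$ ($s{\left(P \right)} = P \left(0 - P\right) = P \left(- P\right) = - P^{2}$)
$\left(L + s{\left(-5 \right)}\right) \left(2 \cdot 5 + O{\left(2 \right)}\right) = \left(111 - \left(-5\right)^{2}\right) \left(2 \cdot 5 - \frac{1}{3}\right) = \left(111 - 25\right) \left(10 - \frac{1}{3}\right) = \left(111 - 25\right) \frac{29}{3} = 86 \cdot \frac{29}{3} = \frac{2494}{3}$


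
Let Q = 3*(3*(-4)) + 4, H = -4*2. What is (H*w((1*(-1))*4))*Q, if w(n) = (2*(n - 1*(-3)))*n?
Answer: 2048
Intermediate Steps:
H = -8
w(n) = n*(6 + 2*n) (w(n) = (2*(n + 3))*n = (2*(3 + n))*n = (6 + 2*n)*n = n*(6 + 2*n))
Q = -32 (Q = 3*(-12) + 4 = -36 + 4 = -32)
(H*w((1*(-1))*4))*Q = -16*(1*(-1))*4*(3 + (1*(-1))*4)*(-32) = -16*(-1*4)*(3 - 1*4)*(-32) = -16*(-4)*(3 - 4)*(-32) = -16*(-4)*(-1)*(-32) = -8*8*(-32) = -64*(-32) = 2048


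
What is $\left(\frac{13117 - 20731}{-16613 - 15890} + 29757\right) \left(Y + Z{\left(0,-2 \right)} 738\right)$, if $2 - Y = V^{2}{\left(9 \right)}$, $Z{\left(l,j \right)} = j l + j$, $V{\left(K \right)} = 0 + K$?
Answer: $- \frac{1503995043675}{32503} \approx -4.6273 \cdot 10^{7}$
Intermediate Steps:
$V{\left(K \right)} = K$
$Z{\left(l,j \right)} = j + j l$
$Y = -79$ ($Y = 2 - 9^{2} = 2 - 81 = -79$)
$\left(\frac{13117 - 20731}{-16613 - 15890} + 29757\right) \left(Y + Z{\left(0,-2 \right)} 738\right) = \left(\frac{13117 - 20731}{-16613 - 15890} + 29757\right) \left(-79 + - 2 \left(1 + 0\right) 738\right) = \left(- \frac{7614}{-32503} + 29757\right) \left(-79 + \left(-2\right) 1 \cdot 738\right) = \left(\left(-7614\right) \left(- \frac{1}{32503}\right) + 29757\right) \left(-79 - 1476\right) = \left(\frac{7614}{32503} + 29757\right) \left(-79 - 1476\right) = \frac{967199385}{32503} \left(-1555\right) = - \frac{1503995043675}{32503}$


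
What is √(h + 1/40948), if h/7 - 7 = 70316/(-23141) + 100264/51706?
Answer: √6196988534848968321101685473/12248862725402 ≈ 6.4268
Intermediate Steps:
h = 24710524825/598264273 (h = 49 + 7*(70316/(-23141) + 100264/51706) = 49 + 7*(70316*(-1/23141) + 100264*(1/51706)) = 49 + 7*(-70316/23141 + 50132/25853) = 49 + 7*(-657774936/598264273) = 49 - 4604424552/598264273 = 24710524825/598264273 ≈ 41.304)
√(h + 1/40948) = √(24710524825/598264273 + 1/40948) = √(1011847168798373/24497725450804) = √6196988534848968321101685473/12248862725402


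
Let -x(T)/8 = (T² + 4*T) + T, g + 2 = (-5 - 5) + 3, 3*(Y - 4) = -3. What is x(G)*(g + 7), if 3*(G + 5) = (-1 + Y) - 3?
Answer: 256/9 ≈ 28.444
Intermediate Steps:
Y = 3 (Y = 4 + (⅓)*(-3) = 4 - 1 = 3)
g = -9 (g = -2 + ((-5 - 5) + 3) = -2 + (-10 + 3) = -2 - 7 = -9)
G = -16/3 (G = -5 + ((-1 + 3) - 3)/3 = -5 + (2 - 3)/3 = -5 + (⅓)*(-1) = -5 - ⅓ = -16/3 ≈ -5.3333)
x(T) = -40*T - 8*T² (x(T) = -8*((T² + 4*T) + T) = -8*(T² + 5*T) = -40*T - 8*T²)
x(G)*(g + 7) = (-8*(-16/3)*(5 - 16/3))*(-9 + 7) = -8*(-16/3)*(-⅓)*(-2) = -128/9*(-2) = 256/9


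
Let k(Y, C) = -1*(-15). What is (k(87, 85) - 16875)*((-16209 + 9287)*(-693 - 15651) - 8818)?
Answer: -1907276541000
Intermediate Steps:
k(Y, C) = 15
(k(87, 85) - 16875)*((-16209 + 9287)*(-693 - 15651) - 8818) = (15 - 16875)*((-16209 + 9287)*(-693 - 15651) - 8818) = -16860*(-6922*(-16344) - 8818) = -16860*(113133168 - 8818) = -16860*113124350 = -1907276541000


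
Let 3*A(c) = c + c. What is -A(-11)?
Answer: 22/3 ≈ 7.3333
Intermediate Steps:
A(c) = 2*c/3 (A(c) = (c + c)/3 = (2*c)/3 = 2*c/3)
-A(-11) = -2*(-11)/3 = -1*(-22/3) = 22/3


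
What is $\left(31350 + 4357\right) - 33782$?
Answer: $1925$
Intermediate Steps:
$\left(31350 + 4357\right) - 33782 = 35707 - 33782 = 1925$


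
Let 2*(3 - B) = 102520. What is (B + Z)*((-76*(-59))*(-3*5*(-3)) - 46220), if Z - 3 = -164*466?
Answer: -19861589680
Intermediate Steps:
B = -51257 (B = 3 - ½*102520 = 3 - 51260 = -51257)
Z = -76421 (Z = 3 - 164*466 = 3 - 76424 = -76421)
(B + Z)*((-76*(-59))*(-3*5*(-3)) - 46220) = (-51257 - 76421)*((-76*(-59))*(-3*5*(-3)) - 46220) = -127678*(4484*(-15*(-3)) - 46220) = -127678*(4484*45 - 46220) = -127678*(201780 - 46220) = -127678*155560 = -19861589680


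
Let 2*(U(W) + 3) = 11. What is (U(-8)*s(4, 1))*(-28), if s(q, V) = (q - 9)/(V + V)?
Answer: 175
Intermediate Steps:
s(q, V) = (-9 + q)/(2*V) (s(q, V) = (-9 + q)/((2*V)) = (-9 + q)*(1/(2*V)) = (-9 + q)/(2*V))
U(W) = 5/2 (U(W) = -3 + (1/2)*11 = -3 + 11/2 = 5/2)
(U(-8)*s(4, 1))*(-28) = (5*((1/2)*(-9 + 4)/1)/2)*(-28) = (5*((1/2)*1*(-5))/2)*(-28) = ((5/2)*(-5/2))*(-28) = -25/4*(-28) = 175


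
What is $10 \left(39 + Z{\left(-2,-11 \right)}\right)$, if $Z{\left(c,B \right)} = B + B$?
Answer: $170$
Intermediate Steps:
$Z{\left(c,B \right)} = 2 B$
$10 \left(39 + Z{\left(-2,-11 \right)}\right) = 10 \left(39 + 2 \left(-11\right)\right) = 10 \left(39 - 22\right) = 10 \cdot 17 = 170$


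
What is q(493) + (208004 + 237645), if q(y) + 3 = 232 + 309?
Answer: 446187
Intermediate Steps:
q(y) = 538 (q(y) = -3 + (232 + 309) = -3 + 541 = 538)
q(493) + (208004 + 237645) = 538 + (208004 + 237645) = 538 + 445649 = 446187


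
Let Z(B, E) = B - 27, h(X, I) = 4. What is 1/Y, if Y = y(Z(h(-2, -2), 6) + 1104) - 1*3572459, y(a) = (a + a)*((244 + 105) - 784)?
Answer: -1/4512929 ≈ -2.2159e-7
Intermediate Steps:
Z(B, E) = -27 + B
y(a) = -870*a (y(a) = (2*a)*(349 - 784) = (2*a)*(-435) = -870*a)
Y = -4512929 (Y = -870*((-27 + 4) + 1104) - 1*3572459 = -870*(-23 + 1104) - 3572459 = -870*1081 - 3572459 = -940470 - 3572459 = -4512929)
1/Y = 1/(-4512929) = -1/4512929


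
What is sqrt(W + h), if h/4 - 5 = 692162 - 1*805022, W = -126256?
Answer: 2*I*sqrt(144419) ≈ 760.05*I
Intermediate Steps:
h = -451420 (h = 20 + 4*(692162 - 1*805022) = 20 + 4*(692162 - 805022) = 20 + 4*(-112860) = 20 - 451440 = -451420)
sqrt(W + h) = sqrt(-126256 - 451420) = sqrt(-577676) = 2*I*sqrt(144419)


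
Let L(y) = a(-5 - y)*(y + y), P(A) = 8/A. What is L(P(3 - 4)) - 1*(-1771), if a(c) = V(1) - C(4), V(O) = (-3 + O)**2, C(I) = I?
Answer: 1771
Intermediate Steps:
a(c) = 0 (a(c) = (-3 + 1)**2 - 1*4 = (-2)**2 - 4 = 4 - 4 = 0)
L(y) = 0 (L(y) = 0*(y + y) = 0*(2*y) = 0)
L(P(3 - 4)) - 1*(-1771) = 0 - 1*(-1771) = 0 + 1771 = 1771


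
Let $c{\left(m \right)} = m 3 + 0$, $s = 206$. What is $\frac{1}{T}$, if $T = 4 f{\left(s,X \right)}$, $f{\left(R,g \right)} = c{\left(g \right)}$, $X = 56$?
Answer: $\frac{1}{672} \approx 0.0014881$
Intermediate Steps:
$c{\left(m \right)} = 3 m$ ($c{\left(m \right)} = 3 m + 0 = 3 m$)
$f{\left(R,g \right)} = 3 g$
$T = 672$ ($T = 4 \cdot 3 \cdot 56 = 4 \cdot 168 = 672$)
$\frac{1}{T} = \frac{1}{672}$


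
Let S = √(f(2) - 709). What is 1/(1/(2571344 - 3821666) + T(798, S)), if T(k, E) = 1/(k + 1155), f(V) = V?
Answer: 813959622/416123 ≈ 1956.1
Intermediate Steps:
S = I*√707 (S = √(2 - 709) = √(-707) = I*√707 ≈ 26.589*I)
T(k, E) = 1/(1155 + k)
1/(1/(2571344 - 3821666) + T(798, S)) = 1/(1/(2571344 - 3821666) + 1/(1155 + 798)) = 1/(1/(-1250322) + 1/1953) = 1/(-1/1250322 + 1/1953) = 1/(416123/813959622) = 813959622/416123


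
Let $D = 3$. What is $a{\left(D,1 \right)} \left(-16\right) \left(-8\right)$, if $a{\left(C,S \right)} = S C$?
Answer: $384$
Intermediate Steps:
$a{\left(C,S \right)} = C S$
$a{\left(D,1 \right)} \left(-16\right) \left(-8\right) = 3 \cdot 1 \left(-16\right) \left(-8\right) = 3 \left(-16\right) \left(-8\right) = \left(-48\right) \left(-8\right) = 384$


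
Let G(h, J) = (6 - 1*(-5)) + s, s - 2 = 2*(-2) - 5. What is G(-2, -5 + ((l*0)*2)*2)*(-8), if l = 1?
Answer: -32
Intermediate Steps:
s = -7 (s = 2 + (2*(-2) - 5) = 2 + (-4 - 5) = 2 - 9 = -7)
G(h, J) = 4 (G(h, J) = (6 - 1*(-5)) - 7 = (6 + 5) - 7 = 11 - 7 = 4)
G(-2, -5 + ((l*0)*2)*2)*(-8) = 4*(-8) = -32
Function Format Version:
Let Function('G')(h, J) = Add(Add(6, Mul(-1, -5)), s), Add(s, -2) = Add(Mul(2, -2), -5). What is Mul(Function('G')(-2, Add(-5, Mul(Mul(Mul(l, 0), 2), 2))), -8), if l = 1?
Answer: -32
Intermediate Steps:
s = -7 (s = Add(2, Add(Mul(2, -2), -5)) = Add(2, Add(-4, -5)) = Add(2, -9) = -7)
Function('G')(h, J) = 4 (Function('G')(h, J) = Add(Add(6, Mul(-1, -5)), -7) = Add(Add(6, 5), -7) = Add(11, -7) = 4)
Mul(Function('G')(-2, Add(-5, Mul(Mul(Mul(l, 0), 2), 2))), -8) = Mul(4, -8) = -32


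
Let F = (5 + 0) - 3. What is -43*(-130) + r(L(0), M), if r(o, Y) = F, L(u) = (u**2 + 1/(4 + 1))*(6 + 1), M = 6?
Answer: 5592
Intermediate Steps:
L(u) = 7/5 + 7*u**2 (L(u) = (u**2 + 1/5)*7 = (1/5 + u**2)*7 = 7/5 + 7*u**2)
F = 2 (F = 5 - 3 = 2)
r(o, Y) = 2
-43*(-130) + r(L(0), M) = -43*(-130) + 2 = 5590 + 2 = 5592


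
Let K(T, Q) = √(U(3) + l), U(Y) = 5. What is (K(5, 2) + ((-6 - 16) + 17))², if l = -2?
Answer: (-5 + √3)² ≈ 10.679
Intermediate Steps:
K(T, Q) = √3 (K(T, Q) = √(5 - 2) = √3)
(K(5, 2) + ((-6 - 16) + 17))² = (√3 + ((-6 - 16) + 17))² = (√3 + (-22 + 17))² = (√3 - 5)² = (-5 + √3)²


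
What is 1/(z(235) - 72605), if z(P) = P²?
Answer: -1/17380 ≈ -5.7537e-5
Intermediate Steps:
1/(z(235) - 72605) = 1/(235² - 72605) = 1/(55225 - 72605) = 1/(-17380) = -1/17380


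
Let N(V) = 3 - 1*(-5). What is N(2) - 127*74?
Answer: -9390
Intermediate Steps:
N(V) = 8 (N(V) = 3 + 5 = 8)
N(2) - 127*74 = 8 - 127*74 = 8 - 9398 = -9390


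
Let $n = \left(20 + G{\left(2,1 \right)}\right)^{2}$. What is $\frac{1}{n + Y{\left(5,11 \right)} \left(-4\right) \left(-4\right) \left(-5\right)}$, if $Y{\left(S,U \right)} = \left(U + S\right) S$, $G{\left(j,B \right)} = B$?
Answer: $- \frac{1}{5959} \approx -0.00016781$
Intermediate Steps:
$Y{\left(S,U \right)} = S \left(S + U\right)$ ($Y{\left(S,U \right)} = \left(S + U\right) S = S \left(S + U\right)$)
$n = 441$ ($n = \left(20 + 1\right)^{2} = 21^{2} = 441$)
$\frac{1}{n + Y{\left(5,11 \right)} \left(-4\right) \left(-4\right) \left(-5\right)} = \frac{1}{441 + 5 \left(5 + 11\right) \left(-4\right) \left(-4\right) \left(-5\right)} = \frac{1}{441 + 5 \cdot 16 \cdot 16 \left(-5\right)} = \frac{1}{441 + 80 \left(-80\right)} = \frac{1}{441 - 6400} = \frac{1}{-5959} = - \frac{1}{5959}$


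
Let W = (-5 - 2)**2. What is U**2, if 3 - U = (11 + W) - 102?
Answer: 2025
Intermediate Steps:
W = 49 (W = (-7)**2 = 49)
U = 45 (U = 3 - ((11 + 49) - 102) = 3 - (60 - 102) = 3 - 1*(-42) = 3 + 42 = 45)
U**2 = 45**2 = 2025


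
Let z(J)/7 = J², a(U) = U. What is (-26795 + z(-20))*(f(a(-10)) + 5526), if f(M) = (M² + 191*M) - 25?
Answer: -88565545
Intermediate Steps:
f(M) = -25 + M² + 191*M
z(J) = 7*J²
(-26795 + z(-20))*(f(a(-10)) + 5526) = (-26795 + 7*(-20)²)*((-25 + (-10)² + 191*(-10)) + 5526) = (-26795 + 7*400)*((-25 + 100 - 1910) + 5526) = (-26795 + 2800)*(-1835 + 5526) = -23995*3691 = -88565545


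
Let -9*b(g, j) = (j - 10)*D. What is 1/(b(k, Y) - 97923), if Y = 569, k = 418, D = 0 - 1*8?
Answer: -9/876835 ≈ -1.0264e-5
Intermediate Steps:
D = -8 (D = 0 - 8 = -8)
b(g, j) = -80/9 + 8*j/9 (b(g, j) = -(j - 10)*(-8)/9 = -(-10 + j)*(-8)/9 = -(80 - 8*j)/9 = -80/9 + 8*j/9)
1/(b(k, Y) - 97923) = 1/((-80/9 + (8/9)*569) - 97923) = 1/((-80/9 + 4552/9) - 97923) = 1/(4472/9 - 97923) = 1/(-876835/9) = -9/876835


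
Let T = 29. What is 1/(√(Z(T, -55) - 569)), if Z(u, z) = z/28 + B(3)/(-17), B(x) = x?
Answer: -2*I*√3594633/90621 ≈ -0.041844*I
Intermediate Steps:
Z(u, z) = -3/17 + z/28 (Z(u, z) = z/28 + 3/(-17) = z*(1/28) + 3*(-1/17) = z/28 - 3/17 = -3/17 + z/28)
1/(√(Z(T, -55) - 569)) = 1/(√((-3/17 + (1/28)*(-55)) - 569)) = 1/(√((-3/17 - 55/28) - 569)) = 1/(√(-1019/476 - 569)) = 1/(√(-271863/476)) = 1/(3*I*√3594633/238) = -2*I*√3594633/90621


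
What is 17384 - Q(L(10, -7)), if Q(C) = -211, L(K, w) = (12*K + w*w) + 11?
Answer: 17595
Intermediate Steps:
L(K, w) = 11 + w² + 12*K (L(K, w) = (12*K + w²) + 11 = (w² + 12*K) + 11 = 11 + w² + 12*K)
17384 - Q(L(10, -7)) = 17384 - 1*(-211) = 17384 + 211 = 17595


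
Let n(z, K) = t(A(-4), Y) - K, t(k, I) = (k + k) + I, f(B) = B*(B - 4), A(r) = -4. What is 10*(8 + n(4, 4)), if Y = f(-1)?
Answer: 10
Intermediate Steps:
f(B) = B*(-4 + B)
Y = 5 (Y = -(-4 - 1) = -1*(-5) = 5)
t(k, I) = I + 2*k (t(k, I) = 2*k + I = I + 2*k)
n(z, K) = -3 - K (n(z, K) = (5 + 2*(-4)) - K = (5 - 8) - K = -3 - K)
10*(8 + n(4, 4)) = 10*(8 + (-3 - 1*4)) = 10*(8 + (-3 - 4)) = 10*(8 - 7) = 10*1 = 10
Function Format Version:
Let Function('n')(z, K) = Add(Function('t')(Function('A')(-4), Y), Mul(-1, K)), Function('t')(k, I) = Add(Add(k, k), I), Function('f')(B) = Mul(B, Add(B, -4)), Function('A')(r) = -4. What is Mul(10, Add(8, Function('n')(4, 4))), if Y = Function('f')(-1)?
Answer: 10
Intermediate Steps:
Function('f')(B) = Mul(B, Add(-4, B))
Y = 5 (Y = Mul(-1, Add(-4, -1)) = Mul(-1, -5) = 5)
Function('t')(k, I) = Add(I, Mul(2, k)) (Function('t')(k, I) = Add(Mul(2, k), I) = Add(I, Mul(2, k)))
Function('n')(z, K) = Add(-3, Mul(-1, K)) (Function('n')(z, K) = Add(Add(5, Mul(2, -4)), Mul(-1, K)) = Add(Add(5, -8), Mul(-1, K)) = Add(-3, Mul(-1, K)))
Mul(10, Add(8, Function('n')(4, 4))) = Mul(10, Add(8, Add(-3, Mul(-1, 4)))) = Mul(10, Add(8, Add(-3, -4))) = Mul(10, Add(8, -7)) = Mul(10, 1) = 10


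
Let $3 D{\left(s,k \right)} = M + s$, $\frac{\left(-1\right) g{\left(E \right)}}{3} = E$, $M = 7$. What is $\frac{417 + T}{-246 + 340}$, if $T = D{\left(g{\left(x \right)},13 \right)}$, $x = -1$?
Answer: $\frac{1261}{282} \approx 4.4716$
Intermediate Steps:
$g{\left(E \right)} = - 3 E$
$D{\left(s,k \right)} = \frac{7}{3} + \frac{s}{3}$ ($D{\left(s,k \right)} = \frac{7 + s}{3} = \frac{7}{3} + \frac{s}{3}$)
$T = \frac{10}{3}$ ($T = \frac{7}{3} + \frac{\left(-3\right) \left(-1\right)}{3} = \frac{7}{3} + \frac{1}{3} \cdot 3 = \frac{7}{3} + 1 = \frac{10}{3} \approx 3.3333$)
$\frac{417 + T}{-246 + 340} = \frac{417 + \frac{10}{3}}{-246 + 340} = \frac{1261}{3 \cdot 94} = \frac{1261}{3} \cdot \frac{1}{94} = \frac{1261}{282}$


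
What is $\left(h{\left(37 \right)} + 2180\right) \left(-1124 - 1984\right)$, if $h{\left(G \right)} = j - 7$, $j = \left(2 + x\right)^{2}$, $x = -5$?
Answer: $-6781656$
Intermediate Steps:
$j = 9$ ($j = \left(2 - 5\right)^{2} = \left(-3\right)^{2} = 9$)
$h{\left(G \right)} = 2$ ($h{\left(G \right)} = 9 - 7 = 2$)
$\left(h{\left(37 \right)} + 2180\right) \left(-1124 - 1984\right) = \left(2 + 2180\right) \left(-1124 - 1984\right) = 2182 \left(-3108\right) = -6781656$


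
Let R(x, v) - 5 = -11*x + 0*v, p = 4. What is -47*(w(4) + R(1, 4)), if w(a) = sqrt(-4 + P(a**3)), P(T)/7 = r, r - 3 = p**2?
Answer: 282 - 47*sqrt(129) ≈ -251.82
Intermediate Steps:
r = 19 (r = 3 + 4**2 = 3 + 16 = 19)
P(T) = 133 (P(T) = 7*19 = 133)
w(a) = sqrt(129) (w(a) = sqrt(-4 + 133) = sqrt(129))
R(x, v) = 5 - 11*x (R(x, v) = 5 + (-11*x + 0*v) = 5 + (-11*x + 0) = 5 - 11*x)
-47*(w(4) + R(1, 4)) = -47*(sqrt(129) + (5 - 11*1)) = -47*(sqrt(129) + (5 - 11)) = -47*(sqrt(129) - 6) = -47*(-6 + sqrt(129)) = 282 - 47*sqrt(129)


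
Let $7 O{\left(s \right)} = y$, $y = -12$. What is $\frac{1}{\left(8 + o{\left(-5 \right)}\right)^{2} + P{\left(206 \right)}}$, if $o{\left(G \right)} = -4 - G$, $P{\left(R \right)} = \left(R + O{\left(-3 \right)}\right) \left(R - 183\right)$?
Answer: $\frac{7}{33457} \approx 0.00020922$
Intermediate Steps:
$O{\left(s \right)} = - \frac{12}{7}$ ($O{\left(s \right)} = \frac{1}{7} \left(-12\right) = - \frac{12}{7}$)
$P{\left(R \right)} = \left(-183 + R\right) \left(- \frac{12}{7} + R\right)$ ($P{\left(R \right)} = \left(R - \frac{12}{7}\right) \left(R - 183\right) = \left(- \frac{12}{7} + R\right) \left(-183 + R\right) = \left(-183 + R\right) \left(- \frac{12}{7} + R\right)$)
$\frac{1}{\left(8 + o{\left(-5 \right)}\right)^{2} + P{\left(206 \right)}} = \frac{1}{\left(8 - -1\right)^{2} + \left(\frac{2196}{7} + 206^{2} - \frac{266358}{7}\right)} = \frac{1}{\left(8 + \left(-4 + 5\right)\right)^{2} + \left(\frac{2196}{7} + 42436 - \frac{266358}{7}\right)} = \frac{1}{\left(8 + 1\right)^{2} + \frac{32890}{7}} = \frac{1}{9^{2} + \frac{32890}{7}} = \frac{1}{81 + \frac{32890}{7}} = \frac{1}{\frac{33457}{7}} = \frac{7}{33457}$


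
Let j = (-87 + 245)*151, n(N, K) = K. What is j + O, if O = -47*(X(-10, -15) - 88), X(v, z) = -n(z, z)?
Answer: 27289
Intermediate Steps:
j = 23858 (j = 158*151 = 23858)
X(v, z) = -z
O = 3431 (O = -47*(-1*(-15) - 88) = -47*(15 - 88) = -47*(-73) = 3431)
j + O = 23858 + 3431 = 27289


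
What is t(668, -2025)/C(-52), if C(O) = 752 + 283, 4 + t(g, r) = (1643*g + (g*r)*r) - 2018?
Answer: 2740313002/1035 ≈ 2.6476e+6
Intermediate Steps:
t(g, r) = -2022 + 1643*g + g*r² (t(g, r) = -4 + ((1643*g + (g*r)*r) - 2018) = -4 + ((1643*g + g*r²) - 2018) = -4 + (-2018 + 1643*g + g*r²) = -2022 + 1643*g + g*r²)
C(O) = 1035
t(668, -2025)/C(-52) = (-2022 + 1643*668 + 668*(-2025)²)/1035 = (-2022 + 1097524 + 668*4100625)*(1/1035) = (-2022 + 1097524 + 2739217500)*(1/1035) = 2740313002*(1/1035) = 2740313002/1035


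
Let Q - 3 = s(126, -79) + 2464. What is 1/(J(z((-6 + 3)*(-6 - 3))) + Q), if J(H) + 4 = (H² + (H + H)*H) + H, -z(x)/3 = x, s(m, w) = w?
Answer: 1/21986 ≈ 4.5483e-5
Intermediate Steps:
z(x) = -3*x
J(H) = -4 + H + 3*H² (J(H) = -4 + ((H² + (H + H)*H) + H) = -4 + ((H² + (2*H)*H) + H) = -4 + ((H² + 2*H²) + H) = -4 + (3*H² + H) = -4 + (H + 3*H²) = -4 + H + 3*H²)
Q = 2388 (Q = 3 + (-79 + 2464) = 3 + 2385 = 2388)
1/(J(z((-6 + 3)*(-6 - 3))) + Q) = 1/((-4 - 3*(-6 + 3)*(-6 - 3) + 3*(-3*(-6 + 3)*(-6 - 3))²) + 2388) = 1/((-4 - (-9)*(-9) + 3*(-(-9)*(-9))²) + 2388) = 1/((-4 - 3*27 + 3*(-3*27)²) + 2388) = 1/((-4 - 81 + 3*(-81)²) + 2388) = 1/((-4 - 81 + 3*6561) + 2388) = 1/((-4 - 81 + 19683) + 2388) = 1/(19598 + 2388) = 1/21986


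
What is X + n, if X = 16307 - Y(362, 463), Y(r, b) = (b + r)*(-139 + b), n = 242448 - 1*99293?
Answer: -107838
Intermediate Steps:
n = 143155 (n = 242448 - 99293 = 143155)
Y(r, b) = (-139 + b)*(b + r)
X = -250993 (X = 16307 - (463**2 - 139*463 - 139*362 + 463*362) = 16307 - (214369 - 64357 - 50318 + 167606) = 16307 - 1*267300 = 16307 - 267300 = -250993)
X + n = -250993 + 143155 = -107838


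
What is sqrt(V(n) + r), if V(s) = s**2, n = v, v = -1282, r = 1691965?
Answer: sqrt(3335489) ≈ 1826.3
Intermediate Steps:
n = -1282
sqrt(V(n) + r) = sqrt((-1282)**2 + 1691965) = sqrt(1643524 + 1691965) = sqrt(3335489)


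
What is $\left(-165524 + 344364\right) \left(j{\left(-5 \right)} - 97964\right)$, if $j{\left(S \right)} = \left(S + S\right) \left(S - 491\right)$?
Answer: $-16632835360$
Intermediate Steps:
$j{\left(S \right)} = 2 S \left(-491 + S\right)$
$\left(-165524 + 344364\right) \left(j{\left(-5 \right)} - 97964\right) = \left(-165524 + 344364\right) \left(2 \left(-5\right) \left(-491 - 5\right) - 97964\right) = 178840 \left(2 \left(-5\right) \left(-496\right) - 97964\right) = 178840 \left(4960 - 97964\right) = 178840 \left(-93004\right) = -16632835360$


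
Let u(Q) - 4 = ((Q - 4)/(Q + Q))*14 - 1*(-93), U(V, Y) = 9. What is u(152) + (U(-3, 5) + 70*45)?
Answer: 123987/38 ≈ 3262.8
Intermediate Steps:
u(Q) = 97 + 7*(-4 + Q)/Q (u(Q) = 4 + (((Q - 4)/(Q + Q))*14 - 1*(-93)) = 4 + (((-4 + Q)/((2*Q)))*14 + 93) = 4 + (((-4 + Q)*(1/(2*Q)))*14 + 93) = 4 + (((-4 + Q)/(2*Q))*14 + 93) = 4 + (7*(-4 + Q)/Q + 93) = 4 + (93 + 7*(-4 + Q)/Q) = 97 + 7*(-4 + Q)/Q)
u(152) + (U(-3, 5) + 70*45) = (104 - 28/152) + (9 + 70*45) = (104 - 28*1/152) + (9 + 3150) = (104 - 7/38) + 3159 = 3945/38 + 3159 = 123987/38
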